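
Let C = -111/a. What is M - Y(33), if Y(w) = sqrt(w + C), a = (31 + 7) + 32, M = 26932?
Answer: 26932 - sqrt(153930)/70 ≈ 26926.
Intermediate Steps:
a = 70 (a = 38 + 32 = 70)
C = -111/70 ≈ -1.5857
Y(w) = sqrt(-111/70 + w) (Y(w) = sqrt(w - 111/70) = sqrt(-111/70 + w))
M - Y(33) = 26932 - sqrt(-7770 + 4900*33)/70 = 26932 - sqrt(-7770 + 161700)/70 = 26932 - sqrt(153930)/70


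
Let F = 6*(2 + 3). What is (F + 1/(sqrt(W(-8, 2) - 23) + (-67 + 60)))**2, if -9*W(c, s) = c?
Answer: 9*(4180*sqrt(199) + 23781*I)/(2*(21*sqrt(199) + 121*I)) ≈ 894.1 - 3.9545*I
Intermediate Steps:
W(c, s) = -c/9
F = 30 (F = 6*5 = 30)
(F + 1/(sqrt(W(-8, 2) - 23) + (-67 + 60)))**2 = (30 + 1/(sqrt(-1/9*(-8) - 23) + (-67 + 60)))**2 = (30 + 1/(sqrt(8/9 - 23) - 7))**2 = (30 + 1/(sqrt(-199/9) - 7))**2 = (30 + 1/(I*sqrt(199)/3 - 7))**2 = (30 + 1/(-7 + I*sqrt(199)/3))**2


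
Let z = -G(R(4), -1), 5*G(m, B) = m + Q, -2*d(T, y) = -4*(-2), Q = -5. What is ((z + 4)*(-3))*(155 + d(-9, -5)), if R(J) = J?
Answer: -9513/5 ≈ -1902.6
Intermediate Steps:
d(T, y) = -4 (d(T, y) = -(-2)*(-2) = -1/2*8 = -4)
G(m, B) = -1 + m/5 (G(m, B) = (m - 5)/5 = (-5 + m)/5 = -1 + m/5)
z = 1/5 (z = -(-1 + (1/5)*4) = -(-1 + 4/5) = -1*(-1/5) = 1/5 ≈ 0.20000)
((z + 4)*(-3))*(155 + d(-9, -5)) = ((1/5 + 4)*(-3))*(155 - 4) = ((21/5)*(-3))*151 = -63/5*151 = -9513/5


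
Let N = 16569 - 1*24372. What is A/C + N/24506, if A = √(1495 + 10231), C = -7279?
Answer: -7803/24506 - √11726/7279 ≈ -0.33329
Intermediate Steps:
N = -7803 (N = 16569 - 24372 = -7803)
A = √11726 ≈ 108.29
A/C + N/24506 = √11726/(-7279) - 7803/24506 = √11726*(-1/7279) - 7803*1/24506 = -√11726/7279 - 7803/24506 = -7803/24506 - √11726/7279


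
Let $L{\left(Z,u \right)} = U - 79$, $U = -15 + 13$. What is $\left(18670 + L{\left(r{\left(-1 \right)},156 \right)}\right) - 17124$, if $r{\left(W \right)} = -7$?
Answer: $1465$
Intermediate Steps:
$U = -2$
$L{\left(Z,u \right)} = -81$ ($L{\left(Z,u \right)} = -2 - 79 = -81$)
$\left(18670 + L{\left(r{\left(-1 \right)},156 \right)}\right) - 17124 = \left(18670 - 81\right) - 17124 = 18589 - 17124 = 1465$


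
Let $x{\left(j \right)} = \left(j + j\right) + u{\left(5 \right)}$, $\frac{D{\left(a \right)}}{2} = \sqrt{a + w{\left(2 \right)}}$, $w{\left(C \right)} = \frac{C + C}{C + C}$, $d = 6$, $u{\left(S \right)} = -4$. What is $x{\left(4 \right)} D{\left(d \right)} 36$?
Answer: $288 \sqrt{7} \approx 761.98$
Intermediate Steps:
$w{\left(C \right)} = 1$ ($w{\left(C \right)} = \frac{2 C}{2 C} = 2 C \frac{1}{2 C} = 1$)
$D{\left(a \right)} = 2 \sqrt{1 + a}$ ($D{\left(a \right)} = 2 \sqrt{a + 1} = 2 \sqrt{1 + a}$)
$x{\left(j \right)} = -4 + 2 j$ ($x{\left(j \right)} = \left(j + j\right) - 4 = 2 j - 4 = -4 + 2 j$)
$x{\left(4 \right)} D{\left(d \right)} 36 = \left(-4 + 2 \cdot 4\right) 2 \sqrt{1 + 6} \cdot 36 = \left(-4 + 8\right) 2 \sqrt{7} \cdot 36 = 4 \cdot 2 \sqrt{7} \cdot 36 = 8 \sqrt{7} \cdot 36 = 288 \sqrt{7}$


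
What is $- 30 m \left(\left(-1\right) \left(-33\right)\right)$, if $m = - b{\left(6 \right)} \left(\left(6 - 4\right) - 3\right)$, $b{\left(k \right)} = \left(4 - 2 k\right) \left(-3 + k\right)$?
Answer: $23760$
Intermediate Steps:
$b{\left(k \right)} = \left(-3 + k\right) \left(4 - 2 k\right)$
$m = -24$ ($m = - (-12 - 2 \cdot 6^{2} + 10 \cdot 6) \left(\left(6 - 4\right) - 3\right) = - (-12 - 72 + 60) \left(2 - 3\right) = - (-12 - 72 + 60) \left(-1\right) = \left(-1\right) \left(-24\right) \left(-1\right) = 24 \left(-1\right) = -24$)
$- 30 m \left(\left(-1\right) \left(-33\right)\right) = \left(-30\right) \left(-24\right) \left(\left(-1\right) \left(-33\right)\right) = 720 \cdot 33 = 23760$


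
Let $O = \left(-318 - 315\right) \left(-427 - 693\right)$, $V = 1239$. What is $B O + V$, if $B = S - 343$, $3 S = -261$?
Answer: $-304851561$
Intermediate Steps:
$S = -87$ ($S = \frac{1}{3} \left(-261\right) = -87$)
$O = 708960$ ($O = \left(-633\right) \left(-1120\right) = 708960$)
$B = -430$ ($B = -87 - 343 = -430$)
$B O + V = \left(-430\right) 708960 + 1239 = -304852800 + 1239 = -304851561$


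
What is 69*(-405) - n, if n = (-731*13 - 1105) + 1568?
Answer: -18905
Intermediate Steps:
n = -9040 (n = (-9503 - 1105) + 1568 = -10608 + 1568 = -9040)
69*(-405) - n = 69*(-405) - 1*(-9040) = -27945 + 9040 = -18905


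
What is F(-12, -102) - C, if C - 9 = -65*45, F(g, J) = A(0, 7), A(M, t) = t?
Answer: 2923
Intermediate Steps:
F(g, J) = 7
C = -2916 (C = 9 - 65*45 = 9 - 2925 = -2916)
F(-12, -102) - C = 7 - 1*(-2916) = 7 + 2916 = 2923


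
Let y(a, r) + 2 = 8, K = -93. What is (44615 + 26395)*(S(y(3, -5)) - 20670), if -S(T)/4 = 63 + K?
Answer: -1459255500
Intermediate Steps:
y(a, r) = 6 (y(a, r) = -2 + 8 = 6)
S(T) = 120 (S(T) = -4*(63 - 93) = -4*(-30) = 120)
(44615 + 26395)*(S(y(3, -5)) - 20670) = (44615 + 26395)*(120 - 20670) = 71010*(-20550) = -1459255500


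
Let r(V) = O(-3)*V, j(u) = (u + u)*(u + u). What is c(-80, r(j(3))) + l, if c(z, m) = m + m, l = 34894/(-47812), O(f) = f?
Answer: -5181143/23906 ≈ -216.73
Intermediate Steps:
l = -17447/23906 (l = 34894*(-1/47812) = -17447/23906 ≈ -0.72982)
j(u) = 4*u² (j(u) = (2*u)*(2*u) = 4*u²)
r(V) = -3*V
c(z, m) = 2*m
c(-80, r(j(3))) + l = 2*(-12*3²) - 17447/23906 = 2*(-12*9) - 17447/23906 = 2*(-3*36) - 17447/23906 = 2*(-108) - 17447/23906 = -216 - 17447/23906 = -5181143/23906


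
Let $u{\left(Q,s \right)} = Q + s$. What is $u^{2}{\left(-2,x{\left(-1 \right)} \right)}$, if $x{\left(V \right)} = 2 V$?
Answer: $16$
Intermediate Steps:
$u^{2}{\left(-2,x{\left(-1 \right)} \right)} = \left(-2 + 2 \left(-1\right)\right)^{2} = \left(-2 - 2\right)^{2} = \left(-4\right)^{2} = 16$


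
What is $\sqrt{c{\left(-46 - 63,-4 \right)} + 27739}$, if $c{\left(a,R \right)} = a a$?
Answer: $2 \sqrt{9905} \approx 199.05$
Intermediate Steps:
$c{\left(a,R \right)} = a^{2}$
$\sqrt{c{\left(-46 - 63,-4 \right)} + 27739} = \sqrt{\left(-46 - 63\right)^{2} + 27739} = \sqrt{\left(-109\right)^{2} + 27739} = \sqrt{11881 + 27739} = \sqrt{39620} = 2 \sqrt{9905}$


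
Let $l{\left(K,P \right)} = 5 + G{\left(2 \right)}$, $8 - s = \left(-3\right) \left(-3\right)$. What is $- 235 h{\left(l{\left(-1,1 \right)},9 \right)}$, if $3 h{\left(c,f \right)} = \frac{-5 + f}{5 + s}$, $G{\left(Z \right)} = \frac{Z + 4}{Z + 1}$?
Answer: $- \frac{235}{3} \approx -78.333$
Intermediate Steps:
$s = -1$ ($s = 8 - \left(-3\right) \left(-3\right) = 8 - 9 = -1$)
$G{\left(Z \right)} = \frac{4 + Z}{1 + Z}$
$l{\left(K,P \right)} = 7$ ($l{\left(K,P \right)} = 5 + \frac{4 + 2}{1 + 2} = 5 + \frac{1}{3} \cdot 6 = 5 + 2 = 7$)
$h{\left(c,f \right)} = - \frac{5}{12} + \frac{f}{12}$ ($h{\left(c,f \right)} = \frac{\left(-5 + f\right) \frac{1}{5 - 1}}{3} = \frac{\left(-5 + f\right) \frac{1}{4}}{3} = \frac{- \frac{5}{4} + \frac{f}{4}}{3} = - \frac{5}{12} + \frac{f}{12}$)
$- 235 h{\left(l{\left(-1,1 \right)},9 \right)} = - 235 \left(- \frac{5}{12} + \frac{1}{12} \cdot 9\right) = - 235 \left(- \frac{5}{12} + \frac{3}{4}\right) = \left(-235\right) \frac{1}{3} = - \frac{235}{3}$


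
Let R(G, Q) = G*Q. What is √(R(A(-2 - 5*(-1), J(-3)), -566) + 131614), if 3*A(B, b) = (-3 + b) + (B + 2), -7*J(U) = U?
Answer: 4*√3614982/21 ≈ 362.15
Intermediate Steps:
J(U) = -U/7
A(B, b) = -⅓ + B/3 + b/3 (A(B, b) = ((-3 + b) + (B + 2))/3 = ((-3 + b) + (2 + B))/3 = (-1 + B + b)/3 = -⅓ + B/3 + b/3)
√(R(A(-2 - 5*(-1), J(-3)), -566) + 131614) = √((-⅓ + (-2 - 5*(-1))/3 + (-⅐*(-3))/3)*(-566) + 131614) = √((-⅓ + (-2 + 5)/3 + (⅓)*(3/7))*(-566) + 131614) = √((-⅓ + (⅓)*3 + ⅐)*(-566) + 131614) = √((-⅓ + 1 + ⅐)*(-566) + 131614) = √((17/21)*(-566) + 131614) = √(-9622/21 + 131614) = √(2754272/21) = 4*√3614982/21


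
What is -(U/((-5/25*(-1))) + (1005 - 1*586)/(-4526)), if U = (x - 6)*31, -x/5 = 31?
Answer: 112946749/4526 ≈ 24955.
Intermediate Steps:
x = -155 (x = -5*31 = -155)
U = -4991 (U = (-155 - 6)*31 = -161*31 = -4991)
-(U/((-5/25*(-1))) + (1005 - 1*586)/(-4526)) = -(-4991/(-5/25*(-1)) + (1005 - 1*586)/(-4526)) = -(-4991/(-5*1/25*(-1)) + (1005 - 586)*(-1/4526)) = -(-4991/((-1/5*(-1))) + 419*(-1/4526)) = -(-4991/1/5 - 419/4526) = -(-4991*5 - 419/4526) = -(-24955 - 419/4526) = -1*(-112946749/4526) = 112946749/4526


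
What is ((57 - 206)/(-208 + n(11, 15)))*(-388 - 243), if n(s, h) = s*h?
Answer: -94019/43 ≈ -2186.5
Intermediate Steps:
n(s, h) = h*s
((57 - 206)/(-208 + n(11, 15)))*(-388 - 243) = ((57 - 206)/(-208 + 15*11))*(-388 - 243) = -149/(-208 + 165)*(-631) = -149/(-43)*(-631) = -149*(-1/43)*(-631) = (149/43)*(-631) = -94019/43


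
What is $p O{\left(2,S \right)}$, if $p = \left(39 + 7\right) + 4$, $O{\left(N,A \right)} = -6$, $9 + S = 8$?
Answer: $-300$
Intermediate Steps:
$S = -1$ ($S = -9 + 8 = -1$)
$p = 50$ ($p = 46 + 4 = 50$)
$p O{\left(2,S \right)} = 50 \left(-6\right) = -300$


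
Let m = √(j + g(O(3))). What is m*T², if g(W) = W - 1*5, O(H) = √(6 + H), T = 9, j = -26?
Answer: 162*I*√7 ≈ 428.61*I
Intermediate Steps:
g(W) = -5 + W (g(W) = W - 5 = -5 + W)
m = 2*I*√7 (m = √(-26 + (-5 + √(6 + 3))) = √(-26 + (-5 + √9)) = √(-26 + (-5 + 3)) = √(-26 - 2) = √(-28) = 2*I*√7 ≈ 5.2915*I)
m*T² = (2*I*√7)*9² = (2*I*√7)*81 = 162*I*√7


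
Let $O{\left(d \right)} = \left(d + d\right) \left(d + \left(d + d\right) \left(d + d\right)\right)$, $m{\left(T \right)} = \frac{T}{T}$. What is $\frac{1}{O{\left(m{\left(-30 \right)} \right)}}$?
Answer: $\frac{1}{10} \approx 0.1$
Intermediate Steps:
$m{\left(T \right)} = 1$
$O{\left(d \right)} = 2 d \left(d + 4 d^{2}\right)$ ($O{\left(d \right)} = 2 d \left(d + 2 d 2 d\right) = 2 d \left(d + 4 d^{2}\right)$)
$\frac{1}{O{\left(m{\left(-30 \right)} \right)}} = \frac{1}{1^{2} \left(2 + 8 \cdot 1\right)} = \frac{1}{1 \left(2 + 8\right)} = \frac{1}{1 \cdot 10} = \frac{1}{10}$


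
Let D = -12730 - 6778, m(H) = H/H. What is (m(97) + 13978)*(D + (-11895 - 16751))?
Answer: -673144766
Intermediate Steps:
m(H) = 1
D = -19508
(m(97) + 13978)*(D + (-11895 - 16751)) = (1 + 13978)*(-19508 + (-11895 - 16751)) = 13979*(-19508 - 28646) = 13979*(-48154) = -673144766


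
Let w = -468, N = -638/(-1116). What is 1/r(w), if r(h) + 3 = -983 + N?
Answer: -558/549869 ≈ -0.0010148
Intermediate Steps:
N = 319/558 (N = -638*(-1/1116) = 319/558 ≈ 0.57168)
r(h) = -549869/558 (r(h) = -3 + (-983 + 319/558) = -3 - 548195/558 = -549869/558)
1/r(w) = 1/(-549869/558) = -558/549869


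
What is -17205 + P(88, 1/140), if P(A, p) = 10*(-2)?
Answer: -17225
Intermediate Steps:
P(A, p) = -20
-17205 + P(88, 1/140) = -17205 - 20 = -17225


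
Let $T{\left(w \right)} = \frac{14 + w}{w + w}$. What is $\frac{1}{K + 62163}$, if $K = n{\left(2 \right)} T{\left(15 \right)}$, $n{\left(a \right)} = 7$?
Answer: $\frac{30}{1865093} \approx 1.6085 \cdot 10^{-5}$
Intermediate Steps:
$T{\left(w \right)} = \frac{14 + w}{2 w}$
$K = \frac{203}{30}$ ($K = 7 \frac{14 + 15}{2 \cdot 15} = 7 \cdot \frac{1}{2} \cdot \frac{1}{15} \cdot 29 = 7 \cdot \frac{29}{30} = \frac{203}{30} \approx 6.7667$)
$\frac{1}{K + 62163} = \frac{1}{\frac{203}{30} + 62163} = \frac{1}{\frac{1865093}{30}} = \frac{30}{1865093}$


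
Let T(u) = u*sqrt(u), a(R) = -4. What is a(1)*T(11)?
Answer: -44*sqrt(11) ≈ -145.93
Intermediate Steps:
T(u) = u**(3/2)
a(1)*T(11) = -44*sqrt(11)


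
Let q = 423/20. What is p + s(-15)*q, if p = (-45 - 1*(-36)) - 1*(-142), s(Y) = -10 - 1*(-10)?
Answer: 133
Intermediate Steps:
s(Y) = 0 (s(Y) = -10 + 10 = 0)
p = 133 (p = (-45 + 36) + 142 = -9 + 142 = 133)
q = 423/20 (q = 423*(1/20) = 423/20 ≈ 21.150)
p + s(-15)*q = 133 + 0*(423/20) = 133 + 0 = 133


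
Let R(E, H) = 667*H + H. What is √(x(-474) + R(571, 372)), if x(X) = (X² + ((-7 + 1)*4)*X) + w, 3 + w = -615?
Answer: 3*√53770 ≈ 695.65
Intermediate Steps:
w = -618 (w = -3 - 615 = -618)
R(E, H) = 668*H
x(X) = -618 + X² - 24*X (x(X) = (X² + ((-7 + 1)*4)*X) - 618 = (X² + (-6*4)*X) - 618 = (X² - 24*X) - 618 = -618 + X² - 24*X)
√(x(-474) + R(571, 372)) = √((-618 + (-474)² - 24*(-474)) + 668*372) = √((-618 + 224676 + 11376) + 248496) = √(235434 + 248496) = √483930 = 3*√53770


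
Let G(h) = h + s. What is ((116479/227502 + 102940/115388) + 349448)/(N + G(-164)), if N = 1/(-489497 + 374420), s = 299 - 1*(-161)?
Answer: 7997325439884687055/6774108734649438 ≈ 1180.6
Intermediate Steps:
s = 460 (s = 299 + 161 = 460)
G(h) = 460 + h (G(h) = h + 460 = 460 + h)
N = -1/115077 (N = 1/(-115077) = -1/115077 ≈ -8.6898e-6)
((116479/227502 + 102940/115388) + 349448)/(N + G(-164)) = ((116479/227502 + 102940/115388) + 349448)/(-1/115077 + (460 - 164)) = ((116479*(1/227502) + 102940*(1/115388)) + 349448)/(-1/115077 + 296) = ((10589/20682 + 25735/28847) + 349448)/(34062791/115077) = (837712153/596613654 + 349448)*(115077/34062791) = (208486285875145/596613654)*(115077/34062791) = 7997325439884687055/6774108734649438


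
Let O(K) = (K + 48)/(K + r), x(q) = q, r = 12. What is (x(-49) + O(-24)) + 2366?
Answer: 2315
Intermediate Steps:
O(K) = (48 + K)/(12 + K) (O(K) = (K + 48)/(K + 12) = (48 + K)/(12 + K))
(x(-49) + O(-24)) + 2366 = (-49 + (48 - 24)/(12 - 24)) + 2366 = (-49 + 24/(-12)) + 2366 = (-49 - 1/12*24) + 2366 = (-49 - 2) + 2366 = -51 + 2366 = 2315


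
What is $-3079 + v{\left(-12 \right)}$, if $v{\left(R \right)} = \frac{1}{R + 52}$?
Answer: $- \frac{123159}{40} \approx -3079.0$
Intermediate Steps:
$v{\left(R \right)} = \frac{1}{52 + R}$
$-3079 + v{\left(-12 \right)} = -3079 + \frac{1}{52 - 12} = -3079 + \frac{1}{40} = - \frac{123159}{40}$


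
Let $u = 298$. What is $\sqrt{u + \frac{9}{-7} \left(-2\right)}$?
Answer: $\frac{2 \sqrt{3682}}{7} \approx 17.337$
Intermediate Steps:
$\sqrt{u + \frac{9}{-7} \left(-2\right)} = \sqrt{298 + \frac{9}{-7} \left(-2\right)} = \sqrt{298 + 9 \left(- \frac{1}{7}\right) \left(-2\right)} = \sqrt{298 - - \frac{18}{7}} = \sqrt{298 + \frac{18}{7}} = \sqrt{\frac{2104}{7}} = \frac{2 \sqrt{3682}}{7}$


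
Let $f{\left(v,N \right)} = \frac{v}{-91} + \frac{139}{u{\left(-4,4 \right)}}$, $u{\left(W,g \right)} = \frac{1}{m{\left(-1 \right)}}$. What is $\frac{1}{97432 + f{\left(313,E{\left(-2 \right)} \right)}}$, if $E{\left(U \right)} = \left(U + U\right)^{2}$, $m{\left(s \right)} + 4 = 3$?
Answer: $\frac{91}{8853350} \approx 1.0279 \cdot 10^{-5}$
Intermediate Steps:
$m{\left(s \right)} = -1$ ($m{\left(s \right)} = -4 + 3 = -1$)
$E{\left(U \right)} = 4 U^{2}$ ($E{\left(U \right)} = \left(2 U\right)^{2} = 4 U^{2}$)
$u{\left(W,g \right)} = -1$ ($u{\left(W,g \right)} = \frac{1}{-1} = -1$)
$f{\left(v,N \right)} = -139 - \frac{v}{91}$ ($f{\left(v,N \right)} = \frac{v}{-91} + \frac{139}{-1} = v \left(- \frac{1}{91}\right) + 139 \left(-1\right) = - \frac{v}{91} - 139 = -139 - \frac{v}{91}$)
$\frac{1}{97432 + f{\left(313,E{\left(-2 \right)} \right)}} = \frac{1}{97432 - \frac{12962}{91}} = \frac{1}{\frac{8853350}{91}} = \frac{91}{8853350}$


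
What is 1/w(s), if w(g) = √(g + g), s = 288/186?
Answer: √186/24 ≈ 0.56826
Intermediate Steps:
s = 48/31 (s = 288*(1/186) = 48/31 ≈ 1.5484)
w(g) = √2*√g (w(g) = √(2*g) = √2*√g)
1/w(s) = 1/(√2*√(48/31)) = 1/(√2*(4*√93/31)) = 1/(4*√186/31) = √186/24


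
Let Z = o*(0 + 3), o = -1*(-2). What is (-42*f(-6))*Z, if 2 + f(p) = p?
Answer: 2016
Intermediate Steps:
f(p) = -2 + p
o = 2
Z = 6 (Z = 2*(0 + 3) = 2*3 = 6)
(-42*f(-6))*Z = -42*(-2 - 6)*6 = -42*(-8)*6 = 336*6 = 2016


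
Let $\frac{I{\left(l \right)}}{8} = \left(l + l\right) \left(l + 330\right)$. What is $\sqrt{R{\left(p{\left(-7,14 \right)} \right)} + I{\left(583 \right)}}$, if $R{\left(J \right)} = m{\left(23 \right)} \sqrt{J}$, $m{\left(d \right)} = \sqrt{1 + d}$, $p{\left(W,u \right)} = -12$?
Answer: $2 \sqrt{2129116 + 3 i \sqrt{2}} \approx 2918.3 + 0.0029076 i$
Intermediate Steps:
$I{\left(l \right)} = 16 l \left(330 + l\right)$ ($I{\left(l \right)} = 8 \left(l + l\right) \left(l + 330\right) = 8 \cdot 2 l \left(330 + l\right) = 16 l \left(330 + l\right)$)
$R{\left(J \right)} = 2 \sqrt{6} \sqrt{J}$ ($R{\left(J \right)} = \sqrt{1 + 23} \sqrt{J} = \sqrt{24} \sqrt{J} = 2 \sqrt{6} \sqrt{J}$)
$\sqrt{R{\left(p{\left(-7,14 \right)} \right)} + I{\left(583 \right)}} = \sqrt{2 \sqrt{6} \sqrt{-12} + 16 \cdot 583 \left(330 + 583\right)} = \sqrt{2 \sqrt{6} \cdot 2 i \sqrt{3} + 16 \cdot 583 \cdot 913} = \sqrt{12 i \sqrt{2} + 8516464} = \sqrt{8516464 + 12 i \sqrt{2}}$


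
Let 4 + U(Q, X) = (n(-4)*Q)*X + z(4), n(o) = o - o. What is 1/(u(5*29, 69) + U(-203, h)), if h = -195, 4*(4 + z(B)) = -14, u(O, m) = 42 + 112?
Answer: 2/285 ≈ 0.0070175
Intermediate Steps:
u(O, m) = 154
z(B) = -15/2 (z(B) = -4 + (1/4)*(-14) = -4 - 7/2 = -15/2)
n(o) = 0
U(Q, X) = -23/2 (U(Q, X) = -4 + ((0*Q)*X - 15/2) = -4 + (0*X - 15/2) = -4 + (0 - 15/2) = -4 - 15/2 = -23/2)
1/(u(5*29, 69) + U(-203, h)) = 1/(154 - 23/2) = 1/(285/2) = 2/285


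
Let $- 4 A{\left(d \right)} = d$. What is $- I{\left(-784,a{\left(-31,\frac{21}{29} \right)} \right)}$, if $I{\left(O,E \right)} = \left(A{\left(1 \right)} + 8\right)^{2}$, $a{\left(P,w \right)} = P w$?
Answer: $- \frac{961}{16} \approx -60.063$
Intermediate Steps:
$A{\left(d \right)} = - \frac{d}{4}$
$I{\left(O,E \right)} = \frac{961}{16}$ ($I{\left(O,E \right)} = \left(\left(- \frac{1}{4}\right) 1 + 8\right)^{2} = \left(- \frac{1}{4} + 8\right)^{2} = \left(\frac{31}{4}\right)^{2} = \frac{961}{16}$)
$- I{\left(-784,a{\left(-31,\frac{21}{29} \right)} \right)} = \left(-1\right) \frac{961}{16} = - \frac{961}{16}$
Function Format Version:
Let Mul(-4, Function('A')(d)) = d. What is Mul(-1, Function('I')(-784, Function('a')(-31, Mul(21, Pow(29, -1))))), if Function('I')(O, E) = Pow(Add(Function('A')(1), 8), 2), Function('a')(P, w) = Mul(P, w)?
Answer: Rational(-961, 16) ≈ -60.063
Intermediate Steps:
Function('A')(d) = Mul(Rational(-1, 4), d)
Function('I')(O, E) = Rational(961, 16) (Function('I')(O, E) = Pow(Add(Mul(Rational(-1, 4), 1), 8), 2) = Pow(Add(Rational(-1, 4), 8), 2) = Pow(Rational(31, 4), 2) = Rational(961, 16))
Mul(-1, Function('I')(-784, Function('a')(-31, Mul(21, Pow(29, -1))))) = Mul(-1, Rational(961, 16)) = Rational(-961, 16)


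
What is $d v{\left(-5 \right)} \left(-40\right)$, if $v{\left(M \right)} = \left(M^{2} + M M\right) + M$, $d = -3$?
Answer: $5400$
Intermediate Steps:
$v{\left(M \right)} = M + 2 M^{2}$ ($v{\left(M \right)} = \left(M^{2} + M^{2}\right) + M = 2 M^{2} + M = M + 2 M^{2}$)
$d v{\left(-5 \right)} \left(-40\right) = - 3 \left(- 5 \left(1 + 2 \left(-5\right)\right)\right) \left(-40\right) = - 3 \left(- 5 \left(1 - 10\right)\right) \left(-40\right) = - 3 \left(\left(-5\right) \left(-9\right)\right) \left(-40\right) = \left(-3\right) 45 \left(-40\right) = \left(-135\right) \left(-40\right) = 5400$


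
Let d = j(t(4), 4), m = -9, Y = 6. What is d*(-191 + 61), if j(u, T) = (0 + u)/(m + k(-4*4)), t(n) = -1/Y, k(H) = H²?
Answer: 5/57 ≈ 0.087719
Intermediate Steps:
t(n) = -⅙ (t(n) = -1/6 = -1*⅙ = -⅙)
j(u, T) = u/247 (j(u, T) = (0 + u)/(-9 + (-4*4)²) = u/(-9 + (-16)²) = u/(-9 + 256) = u/247)
d = -1/1482 (d = (1/247)*(-⅙) = -1/1482 ≈ -0.00067476)
d*(-191 + 61) = -(-191 + 61)/1482 = -1/1482*(-130) = 5/57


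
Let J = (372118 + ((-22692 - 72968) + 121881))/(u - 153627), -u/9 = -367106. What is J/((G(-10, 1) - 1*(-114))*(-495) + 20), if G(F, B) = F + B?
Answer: -398339/163675239285 ≈ -2.4337e-6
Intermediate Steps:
u = 3303954 (u = -9*(-367106) = 3303954)
G(F, B) = B + F
J = 398339/3150327 (J = (372118 + ((-22692 - 72968) + 121881))/(3303954 - 153627) = (372118 + (-95660 + 121881))/3150327 = (372118 + 26221)*(1/3150327) = 398339*(1/3150327) = 398339/3150327 ≈ 0.12644)
J/((G(-10, 1) - 1*(-114))*(-495) + 20) = 398339/(3150327*(((1 - 10) - 1*(-114))*(-495) + 20)) = 398339/(3150327*((-9 + 114)*(-495) + 20)) = 398339/(3150327*(105*(-495) + 20)) = 398339/(3150327*(-51975 + 20)) = (398339/3150327)/(-51955) = (398339/3150327)*(-1/51955) = -398339/163675239285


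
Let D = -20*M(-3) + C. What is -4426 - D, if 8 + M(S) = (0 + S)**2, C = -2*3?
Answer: -4400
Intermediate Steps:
C = -6
M(S) = -8 + S**2 (M(S) = -8 + (0 + S)**2 = -8 + S**2)
D = -26 (D = -20*(-8 + (-3)**2) - 6 = -20*(-8 + 9) - 6 = -20*1 - 6 = -20 - 6 = -26)
-4426 - D = -4426 - 1*(-26) = -4426 + 26 = -4400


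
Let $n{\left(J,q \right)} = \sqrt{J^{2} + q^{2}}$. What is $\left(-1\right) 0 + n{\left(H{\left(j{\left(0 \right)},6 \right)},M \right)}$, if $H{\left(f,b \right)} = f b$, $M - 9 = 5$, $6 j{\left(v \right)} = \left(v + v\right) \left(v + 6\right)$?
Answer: $14$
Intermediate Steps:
$j{\left(v \right)} = \frac{v \left(6 + v\right)}{3}$ ($j{\left(v \right)} = \frac{\left(v + v\right) \left(v + 6\right)}{6} = \frac{2 v \left(6 + v\right)}{6} = \frac{v \left(6 + v\right)}{3}$)
$M = 14$ ($M = 9 + 5 = 14$)
$H{\left(f,b \right)} = b f$
$\left(-1\right) 0 + n{\left(H{\left(j{\left(0 \right)},6 \right)},M \right)} = \left(-1\right) 0 + \sqrt{\left(6 \cdot \frac{1}{3} \cdot 0 \left(6 + 0\right)\right)^{2} + 14^{2}} = 0 + \sqrt{\left(6 \cdot \frac{1}{3} \cdot 0 \cdot 6\right)^{2} + 196} = 0 + \sqrt{\left(6 \cdot 0\right)^{2} + 196} = 0 + \sqrt{0^{2} + 196} = 0 + \sqrt{0 + 196} = 0 + \sqrt{196} = 0 + 14 = 14$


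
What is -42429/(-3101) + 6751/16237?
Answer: 709854524/50350937 ≈ 14.098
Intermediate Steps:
-42429/(-3101) + 6751/16237 = -42429*(-1/3101) + 6751*(1/16237) = 42429/3101 + 6751/16237 = 709854524/50350937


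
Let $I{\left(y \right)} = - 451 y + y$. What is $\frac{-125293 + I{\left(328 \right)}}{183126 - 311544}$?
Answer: $\frac{272893}{128418} \approx 2.125$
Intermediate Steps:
$I{\left(y \right)} = - 450 y$
$\frac{-125293 + I{\left(328 \right)}}{183126 - 311544} = \frac{-125293 - 147600}{183126 - 311544} = \frac{-125293 - 147600}{-128418} = \left(-272893\right) \left(- \frac{1}{128418}\right) = \frac{272893}{128418}$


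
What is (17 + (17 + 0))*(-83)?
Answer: -2822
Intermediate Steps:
(17 + (17 + 0))*(-83) = (17 + 17)*(-83) = 34*(-83) = -2822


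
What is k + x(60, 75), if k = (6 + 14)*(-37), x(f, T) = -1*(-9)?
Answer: -731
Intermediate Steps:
x(f, T) = 9
k = -740 (k = 20*(-37) = -740)
k + x(60, 75) = -740 + 9 = -731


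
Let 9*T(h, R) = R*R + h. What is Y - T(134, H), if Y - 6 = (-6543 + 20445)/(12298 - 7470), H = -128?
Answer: -13227179/7242 ≈ -1826.5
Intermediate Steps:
T(h, R) = h/9 + R²/9 (T(h, R) = (R*R + h)/9 = (R² + h)/9 = (h + R²)/9 = h/9 + R²/9)
Y = 21435/2414 (Y = 6 + (-6543 + 20445)/(12298 - 7470) = 6 + 13902/4828 = 6 + 13902*(1/4828) = 6 + 6951/2414 = 21435/2414 ≈ 8.8795)
Y - T(134, H) = 21435/2414 - ((⅑)*134 + (⅑)*(-128)²) = 21435/2414 - (134/9 + (⅑)*16384) = 21435/2414 - (134/9 + 16384/9) = 21435/2414 - 1*5506/3 = 21435/2414 - 5506/3 = -13227179/7242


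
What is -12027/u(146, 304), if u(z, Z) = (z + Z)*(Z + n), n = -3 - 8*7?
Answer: -4009/36750 ≈ -0.10909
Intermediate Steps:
n = -59 (n = -3 - 56 = -59)
u(z, Z) = (-59 + Z)*(Z + z) (u(z, Z) = (z + Z)*(Z - 59) = (Z + z)*(-59 + Z) = (-59 + Z)*(Z + z))
-12027/u(146, 304) = -12027/(304² - 59*304 - 59*146 + 304*146) = -12027/(92416 - 17936 - 8614 + 44384) = -12027/110250 = -12027*1/110250 = -4009/36750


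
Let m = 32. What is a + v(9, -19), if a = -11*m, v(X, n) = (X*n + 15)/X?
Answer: -1108/3 ≈ -369.33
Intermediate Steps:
v(X, n) = (15 + X*n)/X
a = -352 (a = -11*32 = -352)
a + v(9, -19) = -352 + (-19 + 15/9) = -352 + (-19 + 15*(⅑)) = -352 + (-19 + 5/3) = -352 - 52/3 = -1108/3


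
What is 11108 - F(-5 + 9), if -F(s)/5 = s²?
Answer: 11188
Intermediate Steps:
F(s) = -5*s²
11108 - F(-5 + 9) = 11108 - (-5)*(-5 + 9)² = 11108 - (-5)*4² = 11108 - (-5)*16 = 11108 - 1*(-80) = 11108 + 80 = 11188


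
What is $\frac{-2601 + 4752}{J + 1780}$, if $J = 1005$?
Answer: $\frac{2151}{2785} \approx 0.77235$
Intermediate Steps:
$\frac{-2601 + 4752}{J + 1780} = \frac{-2601 + 4752}{1005 + 1780} = \frac{2151}{2785}$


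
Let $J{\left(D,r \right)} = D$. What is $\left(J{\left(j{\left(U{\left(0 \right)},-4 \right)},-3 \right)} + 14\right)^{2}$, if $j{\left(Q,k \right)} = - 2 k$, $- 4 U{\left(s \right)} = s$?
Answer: $484$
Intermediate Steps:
$U{\left(s \right)} = - \frac{s}{4}$
$\left(J{\left(j{\left(U{\left(0 \right)},-4 \right)},-3 \right)} + 14\right)^{2} = \left(\left(-2\right) \left(-4\right) + 14\right)^{2} = \left(8 + 14\right)^{2} = 22^{2} = 484$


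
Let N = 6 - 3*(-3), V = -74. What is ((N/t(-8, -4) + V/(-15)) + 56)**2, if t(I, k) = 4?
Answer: 15062161/3600 ≈ 4183.9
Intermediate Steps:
N = 15 (N = 6 + 9 = 15)
((N/t(-8, -4) + V/(-15)) + 56)**2 = ((15/4 - 74/(-15)) + 56)**2 = ((15*(1/4) - 74*(-1/15)) + 56)**2 = ((15/4 + 74/15) + 56)**2 = (521/60 + 56)**2 = (3881/60)**2 = 15062161/3600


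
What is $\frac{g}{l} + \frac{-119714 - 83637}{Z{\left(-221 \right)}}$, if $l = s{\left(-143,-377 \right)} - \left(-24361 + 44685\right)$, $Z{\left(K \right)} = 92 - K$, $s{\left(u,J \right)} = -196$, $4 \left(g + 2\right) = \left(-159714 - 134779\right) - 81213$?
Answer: $- \frac{920747311}{1427280} \approx -645.11$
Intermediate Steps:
$g = - \frac{187857}{2}$ ($g = -2 + \frac{\left(-159714 - 134779\right) - 81213}{4} = -2 + \frac{-294493 - 81213}{4} = -2 + \frac{1}{4} \left(-375706\right) = -2 - \frac{187853}{2} = - \frac{187857}{2} \approx -93929.0$)
$l = -20520$ ($l = -196 - \left(-24361 + 44685\right) = -196 - 20324 = -20520$)
$\frac{g}{l} + \frac{-119714 - 83637}{Z{\left(-221 \right)}} = - \frac{187857}{2 \left(-20520\right)} + \frac{-119714 - 83637}{92 - -221} = \left(- \frac{187857}{2}\right) \left(- \frac{1}{20520}\right) - \frac{203351}{92 + 221} = \frac{20873}{4560} - \frac{203351}{313} = - \frac{920747311}{1427280}$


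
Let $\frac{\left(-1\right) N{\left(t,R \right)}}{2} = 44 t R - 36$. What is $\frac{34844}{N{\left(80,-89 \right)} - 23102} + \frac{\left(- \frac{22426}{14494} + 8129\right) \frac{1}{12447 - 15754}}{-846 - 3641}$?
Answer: $\frac{1891242955906356}{32450201117786095} \approx 0.058281$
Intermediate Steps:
$N{\left(t,R \right)} = 72 - 88 R t$ ($N{\left(t,R \right)} = - 2 \left(44 t R - 36\right) = - 2 \left(44 R t - 36\right) = - 2 \left(-36 + 44 R t\right) = 72 - 88 R t$)
$\frac{34844}{N{\left(80,-89 \right)} - 23102} + \frac{\left(- \frac{22426}{14494} + 8129\right) \frac{1}{12447 - 15754}}{-846 - 3641} = \frac{34844}{\left(72 - \left(-7832\right) 80\right) - 23102} + \frac{\left(- \frac{22426}{14494} + 8129\right) \frac{1}{12447 - 15754}}{-846 - 3641} = \frac{34844}{\left(72 + 626560\right) - 23102} + \frac{\left(\left(-22426\right) \frac{1}{14494} + 8129\right) \frac{1}{-3307}}{-846 - 3641} = \frac{34844}{626632 - 23102} + \frac{\left(- \frac{11213}{7247} + 8129\right) \left(- \frac{1}{3307}\right)}{-4487} = \frac{34844}{603530} + \frac{58899650}{7247} \left(- \frac{1}{3307}\right) \left(- \frac{1}{4487}\right) = 34844 \cdot \frac{1}{603530} - - \frac{58899650}{107534674723} = \frac{17422}{301765} + \frac{58899650}{107534674723} = \frac{1891242955906356}{32450201117786095}$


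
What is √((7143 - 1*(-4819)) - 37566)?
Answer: 2*I*√6401 ≈ 160.01*I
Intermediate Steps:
√((7143 - 1*(-4819)) - 37566) = √((7143 + 4819) - 37566) = √(11962 - 37566) = √(-25604) = 2*I*√6401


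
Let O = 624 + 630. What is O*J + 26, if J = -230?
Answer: -288394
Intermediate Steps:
O = 1254
O*J + 26 = 1254*(-230) + 26 = -288420 + 26 = -288394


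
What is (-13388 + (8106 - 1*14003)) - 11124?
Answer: -30409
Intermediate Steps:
(-13388 + (8106 - 1*14003)) - 11124 = (-13388 + (8106 - 14003)) - 11124 = (-13388 - 5897) - 11124 = -19285 - 11124 = -30409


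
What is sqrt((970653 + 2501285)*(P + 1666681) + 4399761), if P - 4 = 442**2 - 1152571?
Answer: 25*sqrt(3941228845) ≈ 1.5695e+6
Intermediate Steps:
P = -957203 (P = 4 + (442**2 - 1152571) = 4 + (195364 - 1152571) = 4 - 957207 = -957203)
sqrt((970653 + 2501285)*(P + 1666681) + 4399761) = sqrt((970653 + 2501285)*(-957203 + 1666681) + 4399761) = sqrt(3471938*709478 + 4399761) = sqrt(2463263628364 + 4399761) = sqrt(2463268028125) = 25*sqrt(3941228845)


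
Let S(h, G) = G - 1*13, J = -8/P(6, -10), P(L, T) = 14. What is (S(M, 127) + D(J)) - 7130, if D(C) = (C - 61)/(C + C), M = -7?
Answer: -55697/8 ≈ -6962.1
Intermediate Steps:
J = -4/7 (J = -8/14 = -8*1/14 = -4/7 ≈ -0.57143)
S(h, G) = -13 + G (S(h, G) = G - 13 = -13 + G)
D(C) = (-61 + C)/(2*C) (D(C) = (-61 + C)/((2*C)) = (-61 + C)*(1/(2*C)) = (-61 + C)/(2*C))
(S(M, 127) + D(J)) - 7130 = ((-13 + 127) + (-61 - 4/7)/(2*(-4/7))) - 7130 = (114 + (½)*(-7/4)*(-431/7)) - 7130 = (114 + 431/8) - 7130 = 1343/8 - 7130 = -55697/8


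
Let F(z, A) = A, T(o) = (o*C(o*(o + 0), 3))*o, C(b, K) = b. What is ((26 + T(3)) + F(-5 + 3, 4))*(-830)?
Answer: -92130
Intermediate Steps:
T(o) = o⁴ (T(o) = (o*(o*(o + 0)))*o = (o*(o*o))*o = (o*o²)*o = o³*o = o⁴)
((26 + T(3)) + F(-5 + 3, 4))*(-830) = ((26 + 3⁴) + 4)*(-830) = ((26 + 81) + 4)*(-830) = (107 + 4)*(-830) = 111*(-830) = -92130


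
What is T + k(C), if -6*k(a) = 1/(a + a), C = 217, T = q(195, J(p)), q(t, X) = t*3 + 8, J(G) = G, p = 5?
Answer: 1544171/2604 ≈ 593.00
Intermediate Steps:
q(t, X) = 8 + 3*t (q(t, X) = 3*t + 8 = 8 + 3*t)
T = 593 (T = 8 + 3*195 = 8 + 585 = 593)
k(a) = -1/(12*a) (k(a) = -1/(6*(a + a)) = -1/(2*a)/6 = -1/(12*a))
T + k(C) = 593 - 1/12/217 = 593 - 1/12*1/217 = 593 - 1/2604 = 1544171/2604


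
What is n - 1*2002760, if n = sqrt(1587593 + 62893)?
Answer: -2002760 + sqrt(1650486) ≈ -2.0015e+6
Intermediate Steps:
n = sqrt(1650486) ≈ 1284.7
n - 1*2002760 = sqrt(1650486) - 1*2002760 = sqrt(1650486) - 2002760 = -2002760 + sqrt(1650486)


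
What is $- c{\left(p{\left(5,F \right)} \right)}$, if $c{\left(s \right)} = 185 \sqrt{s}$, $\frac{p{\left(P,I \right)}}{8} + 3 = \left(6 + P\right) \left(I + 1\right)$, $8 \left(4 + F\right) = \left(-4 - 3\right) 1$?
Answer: $- 185 i \sqrt{365} \approx - 3534.4 i$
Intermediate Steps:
$F = - \frac{39}{8}$ ($F = -4 + \frac{\left(-4 - 3\right) 1}{8} = -4 + \frac{\left(-7\right) 1}{8} = -4 + \frac{1}{8} \left(-7\right) = -4 - \frac{7}{8} = - \frac{39}{8} \approx -4.875$)
$p{\left(P,I \right)} = -24 + 8 \left(1 + I\right) \left(6 + P\right)$ ($p{\left(P,I \right)} = -24 + 8 \left(6 + P\right) \left(I + 1\right) = -24 + 8 \left(6 + P\right) \left(1 + I\right) = -24 + 8 \left(1 + I\right) \left(6 + P\right)$)
$- c{\left(p{\left(5,F \right)} \right)} = - 185 \sqrt{24 + 8 \cdot 5 + 48 \left(- \frac{39}{8}\right) + 8 \left(- \frac{39}{8}\right) 5} = - 185 \sqrt{24 + 40 - 234 - 195} = - 185 \sqrt{-365} = - 185 i \sqrt{365}$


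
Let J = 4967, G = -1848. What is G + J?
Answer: 3119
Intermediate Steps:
G + J = -1848 + 4967 = 3119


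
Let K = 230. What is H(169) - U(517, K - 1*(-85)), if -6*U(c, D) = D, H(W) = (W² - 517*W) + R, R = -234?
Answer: -117987/2 ≈ -58994.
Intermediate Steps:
H(W) = -234 + W² - 517*W (H(W) = (W² - 517*W) - 234 = -234 + W² - 517*W)
U(c, D) = -D/6
H(169) - U(517, K - 1*(-85)) = (-234 + 169² - 517*169) - (-1)*(230 - 1*(-85))/6 = (-234 + 28561 - 87373) - (-1)*(230 + 85)/6 = -59046 - (-1)*315/6 = -59046 - 1*(-105/2) = -59046 + 105/2 = -117987/2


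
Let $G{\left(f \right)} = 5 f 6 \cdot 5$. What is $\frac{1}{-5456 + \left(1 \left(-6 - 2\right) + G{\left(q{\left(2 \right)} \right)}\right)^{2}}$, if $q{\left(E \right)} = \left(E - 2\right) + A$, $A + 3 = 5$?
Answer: $\frac{1}{79808} \approx 1.253 \cdot 10^{-5}$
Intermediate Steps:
$A = 2$ ($A = -3 + 5 = 2$)
$q{\left(E \right)} = E$ ($q{\left(E \right)} = \left(E - 2\right) + 2 = \left(-2 + E\right) + 2 = E$)
$G{\left(f \right)} = 150 f$ ($G{\left(f \right)} = 5 \cdot 6 f 5 = 5 \cdot 30 f = 150 f$)
$\frac{1}{-5456 + \left(1 \left(-6 - 2\right) + G{\left(q{\left(2 \right)} \right)}\right)^{2}} = \frac{1}{-5456 + \left(1 \left(-6 - 2\right) + 150 \cdot 2\right)^{2}} = \frac{1}{-5456 + \left(1 \left(-8\right) + 300\right)^{2}} = \frac{1}{-5456 + \left(-8 + 300\right)^{2}} = \frac{1}{-5456 + 292^{2}} = \frac{1}{-5456 + 85264} = \frac{1}{79808}$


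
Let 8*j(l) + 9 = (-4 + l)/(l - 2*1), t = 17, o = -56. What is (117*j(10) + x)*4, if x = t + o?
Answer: -5109/8 ≈ -638.63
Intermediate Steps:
j(l) = -9/8 + (-4 + l)/(8*(-2 + l)) (j(l) = -9/8 + ((-4 + l)/(l - 2*1))/8 = -9/8 + ((-4 + l)/(l - 2))/8 = -9/8 + ((-4 + l)/(-2 + l))/8 = -9/8 + (-4 + l)/(8*(-2 + l)))
x = -39 (x = 17 - 56 = -39)
(117*j(10) + x)*4 = (117*((7/4 - 1*10)/(-2 + 10)) - 39)*4 = (117*((7/4 - 10)/8) - 39)*4 = (117*((1/8)*(-33/4)) - 39)*4 = (117*(-33/32) - 39)*4 = (-3861/32 - 39)*4 = -5109/32*4 = -5109/8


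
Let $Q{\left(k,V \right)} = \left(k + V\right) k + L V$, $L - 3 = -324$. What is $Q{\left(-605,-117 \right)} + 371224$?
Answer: $845591$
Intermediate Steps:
$L = -321$ ($L = 3 - 324 = -321$)
$Q{\left(k,V \right)} = - 321 V + k \left(V + k\right)$ ($Q{\left(k,V \right)} = \left(k + V\right) k - 321 V = \left(V + k\right) k - 321 V = k \left(V + k\right) - 321 V = - 321 V + k \left(V + k\right)$)
$Q{\left(-605,-117 \right)} + 371224 = \left(\left(-605\right)^{2} - -37557 - -70785\right) + 371224 = \left(366025 + 37557 + 70785\right) + 371224 = 474367 + 371224 = 845591$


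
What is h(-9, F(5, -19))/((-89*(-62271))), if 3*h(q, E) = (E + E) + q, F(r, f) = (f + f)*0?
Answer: -1/1847373 ≈ -5.4131e-7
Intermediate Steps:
F(r, f) = 0 (F(r, f) = (2*f)*0 = 0)
h(q, E) = q/3 + 2*E/3 (h(q, E) = ((E + E) + q)/3 = (2*E + q)/3 = (q + 2*E)/3 = q/3 + 2*E/3)
h(-9, F(5, -19))/((-89*(-62271))) = ((1/3)*(-9) + (2/3)*0)/((-89*(-62271))) = (-3 + 0)/5542119 = -3*1/5542119 = -1/1847373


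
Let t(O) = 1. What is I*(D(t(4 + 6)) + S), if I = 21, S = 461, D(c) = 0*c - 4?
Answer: 9597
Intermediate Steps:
D(c) = -4 (D(c) = 0 - 4 = -4)
I*(D(t(4 + 6)) + S) = 21*(-4 + 461) = 21*457 = 9597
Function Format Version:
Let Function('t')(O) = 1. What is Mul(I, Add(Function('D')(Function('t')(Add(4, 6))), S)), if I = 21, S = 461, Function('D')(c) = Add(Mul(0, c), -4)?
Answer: 9597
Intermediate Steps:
Function('D')(c) = -4 (Function('D')(c) = Add(0, -4) = -4)
Mul(I, Add(Function('D')(Function('t')(Add(4, 6))), S)) = Mul(21, Add(-4, 461)) = Mul(21, 457) = 9597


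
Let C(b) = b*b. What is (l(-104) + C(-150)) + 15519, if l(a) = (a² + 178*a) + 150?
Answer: 30473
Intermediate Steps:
C(b) = b²
l(a) = 150 + a² + 178*a
(l(-104) + C(-150)) + 15519 = ((150 + (-104)² + 178*(-104)) + (-150)²) + 15519 = ((150 + 10816 - 18512) + 22500) + 15519 = (-7546 + 22500) + 15519 = 14954 + 15519 = 30473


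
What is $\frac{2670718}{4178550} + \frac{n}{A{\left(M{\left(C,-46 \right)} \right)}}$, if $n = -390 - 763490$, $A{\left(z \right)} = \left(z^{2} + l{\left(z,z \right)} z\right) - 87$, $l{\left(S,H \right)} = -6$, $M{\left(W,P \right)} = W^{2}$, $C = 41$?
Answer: $\frac{540966347273}{1470634404675} \approx 0.36785$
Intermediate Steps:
$A{\left(z \right)} = -87 + z^{2} - 6 z$ ($A{\left(z \right)} = \left(z^{2} - 6 z\right) - 87 = -87 + z^{2} - 6 z$)
$n = -763880$ ($n = -390 - 763490 = -763880$)
$\frac{2670718}{4178550} + \frac{n}{A{\left(M{\left(C,-46 \right)} \right)}} = \frac{2670718}{4178550} - \frac{763880}{-87 + \left(41^{2}\right)^{2} - 6 \cdot 41^{2}} = 2670718 \cdot \frac{1}{4178550} - \frac{763880}{-87 + 1681^{2} - 10086} = \frac{1335359}{2089275} - \frac{763880}{-87 + 2825761 - 10086} = \frac{1335359}{2089275} - \frac{763880}{2815588} = \frac{1335359}{2089275} - \frac{190970}{703897} = \frac{540966347273}{1470634404675}$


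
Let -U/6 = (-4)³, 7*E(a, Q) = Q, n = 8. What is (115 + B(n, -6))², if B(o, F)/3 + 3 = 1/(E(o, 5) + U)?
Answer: 81498259441/7252249 ≈ 11238.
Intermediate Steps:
E(a, Q) = Q/7
U = 384 (U = -6*(-4)³ = -6*(-64) = 384)
B(o, F) = -24216/2693 (B(o, F) = -9 + 3/((⅐)*5 + 384) = -9 + 3/(5/7 + 384) = -9 + 3/(2693/7) = -9 + 3*(7/2693) = -9 + 21/2693 = -24216/2693)
(115 + B(n, -6))² = (115 - 24216/2693)² = (285479/2693)² = 81498259441/7252249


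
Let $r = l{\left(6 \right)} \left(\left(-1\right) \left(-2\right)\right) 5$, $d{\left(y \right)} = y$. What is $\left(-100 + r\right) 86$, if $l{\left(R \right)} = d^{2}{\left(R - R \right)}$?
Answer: $-8600$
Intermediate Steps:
$l{\left(R \right)} = 0$ ($l{\left(R \right)} = \left(R - R\right)^{2} = 0^{2} = 0$)
$r = 0$ ($r = 0 \left(\left(-1\right) \left(-2\right)\right) 5 = 0 \cdot 2 \cdot 5 = 0 \cdot 5 = 0$)
$\left(-100 + r\right) 86 = \left(-100 + 0\right) 86 = \left(-100\right) 86 = -8600$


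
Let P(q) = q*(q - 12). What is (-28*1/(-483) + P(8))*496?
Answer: -1093184/69 ≈ -15843.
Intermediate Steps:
P(q) = q*(-12 + q)
(-28*1/(-483) + P(8))*496 = (-28*1/(-483) + 8*(-12 + 8))*496 = (-28*(-1/483) + 8*(-4))*496 = (4/69 - 32)*496 = -2204/69*496 = -1093184/69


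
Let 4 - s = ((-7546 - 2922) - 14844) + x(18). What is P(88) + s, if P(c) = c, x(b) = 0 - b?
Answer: 25422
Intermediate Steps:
x(b) = -b
s = 25334 (s = 4 - (((-7546 - 2922) - 14844) - 1*18) = 4 - ((-10468 - 14844) - 18) = 4 - (-25312 - 18) = 4 - 1*(-25330) = 4 + 25330 = 25334)
P(88) + s = 88 + 25334 = 25422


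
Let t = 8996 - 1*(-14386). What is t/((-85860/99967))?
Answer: -43285711/1590 ≈ -27224.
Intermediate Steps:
t = 23382 (t = 8996 + 14386 = 23382)
t/((-85860/99967)) = 23382/((-85860/99967)) = 23382/((-85860*1/99967)) = 23382/(-85860/99967) = 23382*(-99967/85860) = -43285711/1590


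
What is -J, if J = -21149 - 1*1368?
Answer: 22517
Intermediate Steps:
J = -22517 (J = -21149 - 1368 = -22517)
-J = -1*(-22517) = 22517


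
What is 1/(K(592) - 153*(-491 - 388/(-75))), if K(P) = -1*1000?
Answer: 25/1833287 ≈ 1.3637e-5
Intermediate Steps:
K(P) = -1000
1/(K(592) - 153*(-491 - 388/(-75))) = 1/(-1000 - 153*(-491 - 388/(-75))) = 1/(-1000 - 153*(-491 - 388*(-1/75))) = 1/(-1000 - 153*(-491 + 388/75)) = 1/(-1000 - 153*(-36437/75)) = 1/(-1000 + 1858287/25) = 1/(1833287/25) = 25/1833287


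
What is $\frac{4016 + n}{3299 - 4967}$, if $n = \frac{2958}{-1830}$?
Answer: $- \frac{408129}{169580} \approx -2.4067$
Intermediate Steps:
$n = - \frac{493}{305}$ ($n = 2958 \left(- \frac{1}{1830}\right) = - \frac{493}{305} \approx -1.6164$)
$\frac{4016 + n}{3299 - 4967} = \frac{4016 - \frac{493}{305}}{3299 - 4967} = \frac{1224387}{305 \left(-1668\right)} = \frac{1224387}{305} \left(- \frac{1}{1668}\right) = - \frac{408129}{169580}$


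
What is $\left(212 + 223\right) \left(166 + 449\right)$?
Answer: $267525$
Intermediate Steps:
$\left(212 + 223\right) \left(166 + 449\right) = 435 \cdot 615 = 267525$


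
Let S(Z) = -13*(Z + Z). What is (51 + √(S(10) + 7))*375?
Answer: 19125 + 375*I*√253 ≈ 19125.0 + 5964.7*I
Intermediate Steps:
S(Z) = -26*Z
(51 + √(S(10) + 7))*375 = (51 + √(-26*10 + 7))*375 = (51 + √(-260 + 7))*375 = (51 + √(-253))*375 = (51 + I*√253)*375 = 19125 + 375*I*√253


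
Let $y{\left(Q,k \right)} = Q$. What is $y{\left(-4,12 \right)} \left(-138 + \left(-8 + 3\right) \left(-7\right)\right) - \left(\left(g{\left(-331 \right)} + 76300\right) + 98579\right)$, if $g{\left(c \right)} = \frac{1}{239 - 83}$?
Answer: $- \frac{27216853}{156} \approx -1.7447 \cdot 10^{5}$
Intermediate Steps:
$g{\left(c \right)} = \frac{1}{156}$
$y{\left(-4,12 \right)} \left(-138 + \left(-8 + 3\right) \left(-7\right)\right) - \left(\left(g{\left(-331 \right)} + 76300\right) + 98579\right) = - 4 \left(-138 + \left(-8 + 3\right) \left(-7\right)\right) - \left(\left(\frac{1}{156} + 76300\right) + 98579\right) = - 4 \left(-138 - -35\right) - \left(\frac{11902801}{156} + 98579\right) = - 4 \left(-138 + 35\right) - \frac{27281125}{156} = \left(-4\right) \left(-103\right) - \frac{27281125}{156} = 412 - \frac{27281125}{156} = - \frac{27216853}{156}$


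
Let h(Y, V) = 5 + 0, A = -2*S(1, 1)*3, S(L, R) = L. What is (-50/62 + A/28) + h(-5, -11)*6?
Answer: 12577/434 ≈ 28.979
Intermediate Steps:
A = -6 (A = -2*1*3 = -2*3 = -6)
h(Y, V) = 5
(-50/62 + A/28) + h(-5, -11)*6 = (-50/62 - 6/28) + 5*6 = (-50*1/62 - 6*1/28) + 30 = (-25/31 - 3/14) + 30 = -443/434 + 30 = 12577/434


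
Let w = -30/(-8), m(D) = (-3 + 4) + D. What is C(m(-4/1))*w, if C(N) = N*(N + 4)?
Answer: -45/4 ≈ -11.250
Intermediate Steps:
m(D) = 1 + D
w = 15/4 (w = -30*(-1/8) = 15/4 ≈ 3.7500)
C(N) = N*(4 + N)
C(m(-4/1))*w = ((1 - 4/1)*(4 + (1 - 4/1)))*(15/4) = ((1 - 4*1)*(4 + (1 - 4*1)))*(15/4) = ((1 - 4)*(4 + (1 - 4)))*(15/4) = -3*(4 - 3)*(15/4) = -3*1*(15/4) = -3*15/4 = -45/4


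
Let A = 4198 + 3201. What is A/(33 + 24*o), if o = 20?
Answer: 7399/513 ≈ 14.423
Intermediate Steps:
A = 7399
A/(33 + 24*o) = 7399/(33 + 24*20) = 7399/(33 + 480) = 7399/513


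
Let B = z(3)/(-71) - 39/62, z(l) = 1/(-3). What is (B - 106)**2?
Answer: 1982692102561/174398436 ≈ 11369.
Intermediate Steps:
z(l) = -1/3
B = -8245/13206 (B = -1/3/(-71) - 39/62 = -1/3*(-1/71) - 39*1/62 = 1/213 - 39/62 = -8245/13206 ≈ -0.62434)
(B - 106)**2 = (-8245/13206 - 106)**2 = (-1408081/13206)**2 = 1982692102561/174398436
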